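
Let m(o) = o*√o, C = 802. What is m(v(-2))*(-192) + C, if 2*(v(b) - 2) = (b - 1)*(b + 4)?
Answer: 802 + 192*I ≈ 802.0 + 192.0*I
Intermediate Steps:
v(b) = 2 + (-1 + b)*(4 + b)/2 (v(b) = 2 + ((b - 1)*(b + 4))/2 = 2 + ((-1 + b)*(4 + b))/2 = 2 + (-1 + b)*(4 + b)/2)
m(o) = o^(3/2)
m(v(-2))*(-192) + C = ((½)*(-2)*(3 - 2))^(3/2)*(-192) + 802 = ((½)*(-2)*1)^(3/2)*(-192) + 802 = (-1)^(3/2)*(-192) + 802 = -I*(-192) + 802 = 192*I + 802 = 802 + 192*I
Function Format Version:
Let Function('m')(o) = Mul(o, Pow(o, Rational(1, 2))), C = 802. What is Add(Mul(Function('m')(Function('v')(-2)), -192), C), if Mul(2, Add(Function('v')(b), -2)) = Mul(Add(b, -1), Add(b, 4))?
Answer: Add(802, Mul(192, I)) ≈ Add(802.00, Mul(192.00, I))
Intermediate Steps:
Function('v')(b) = Add(2, Mul(Rational(1, 2), Add(-1, b), Add(4, b))) (Function('v')(b) = Add(2, Mul(Rational(1, 2), Mul(Add(b, -1), Add(b, 4)))) = Add(2, Mul(Rational(1, 2), Mul(Add(-1, b), Add(4, b)))) = Add(2, Mul(Rational(1, 2), Add(-1, b), Add(4, b))))
Function('m')(o) = Pow(o, Rational(3, 2))
Add(Mul(Function('m')(Function('v')(-2)), -192), C) = Add(Mul(Pow(Mul(Rational(1, 2), -2, Add(3, -2)), Rational(3, 2)), -192), 802) = Add(Mul(Pow(Mul(Rational(1, 2), -2, 1), Rational(3, 2)), -192), 802) = Add(Mul(Pow(-1, Rational(3, 2)), -192), 802) = Add(Mul(Mul(-1, I), -192), 802) = Add(Mul(192, I), 802) = Add(802, Mul(192, I))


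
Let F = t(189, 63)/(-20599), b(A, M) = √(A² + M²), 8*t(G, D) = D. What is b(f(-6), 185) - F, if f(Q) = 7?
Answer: 63/164792 + √34274 ≈ 185.13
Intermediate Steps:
t(G, D) = D/8
F = -63/164792 (F = ((⅛)*63)/(-20599) = (63/8)*(-1/20599) = -63/164792 ≈ -0.00038230)
b(f(-6), 185) - F = √(7² + 185²) - 1*(-63/164792) = √(49 + 34225) + 63/164792 = √34274 + 63/164792 = 63/164792 + √34274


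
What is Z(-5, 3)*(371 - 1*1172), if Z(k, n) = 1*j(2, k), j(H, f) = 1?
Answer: -801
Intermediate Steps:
Z(k, n) = 1 (Z(k, n) = 1*1 = 1)
Z(-5, 3)*(371 - 1*1172) = 1*(371 - 1*1172) = 1*(371 - 1172) = 1*(-801) = -801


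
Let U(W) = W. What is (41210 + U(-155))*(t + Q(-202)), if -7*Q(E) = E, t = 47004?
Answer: 1930933950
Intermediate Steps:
Q(E) = -E/7
(41210 + U(-155))*(t + Q(-202)) = (41210 - 155)*(47004 - ⅐*(-202)) = 41055*(47004 + 202/7) = 41055*(329230/7) = 1930933950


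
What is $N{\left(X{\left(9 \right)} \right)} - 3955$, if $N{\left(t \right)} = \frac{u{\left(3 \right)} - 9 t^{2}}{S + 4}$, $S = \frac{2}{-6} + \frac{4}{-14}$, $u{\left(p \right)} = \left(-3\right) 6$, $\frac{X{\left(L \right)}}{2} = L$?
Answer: $- \frac{342419}{71} \approx -4822.8$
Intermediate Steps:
$X{\left(L \right)} = 2 L$
$u{\left(p \right)} = -18$
$S = - \frac{13}{21}$ ($S = 2 \left(- \frac{1}{6}\right) + 4 \left(- \frac{1}{14}\right) = - \frac{1}{3} - \frac{2}{7} = - \frac{13}{21} \approx -0.61905$)
$N{\left(t \right)} = - \frac{378}{71} - \frac{189 t^{2}}{71}$ ($N{\left(t \right)} = \frac{-18 - 9 t^{2}}{- \frac{13}{21} + 4} = \frac{-18 - 9 t^{2}}{\frac{71}{21}} = \left(-18 - 9 t^{2}\right) \frac{21}{71} = - \frac{378}{71} - \frac{189 t^{2}}{71}$)
$N{\left(X{\left(9 \right)} \right)} - 3955 = \left(- \frac{378}{71} - \frac{189 \left(2 \cdot 9\right)^{2}}{71}\right) - 3955 = \left(- \frac{378}{71} - \frac{189 \cdot 18^{2}}{71}\right) - 3955 = \left(- \frac{378}{71} - \frac{61236}{71}\right) - 3955 = - \frac{61614}{71} - 3955 = - \frac{342419}{71}$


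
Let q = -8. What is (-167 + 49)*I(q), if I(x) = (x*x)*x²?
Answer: -483328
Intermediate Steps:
I(x) = x⁴ (I(x) = x²*x² = x⁴)
(-167 + 49)*I(q) = (-167 + 49)*(-8)⁴ = -118*4096 = -483328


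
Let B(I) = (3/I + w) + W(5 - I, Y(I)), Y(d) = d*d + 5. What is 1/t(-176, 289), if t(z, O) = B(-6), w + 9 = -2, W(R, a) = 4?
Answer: -2/15 ≈ -0.13333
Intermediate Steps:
Y(d) = 5 + d**2 (Y(d) = d**2 + 5 = 5 + d**2)
w = -11 (w = -9 - 2 = -11)
B(I) = -7 + 3/I (B(I) = (3/I - 11) + 4 = (-11 + 3/I) + 4 = -7 + 3/I)
t(z, O) = -15/2 (t(z, O) = -7 + 3/(-6) = -7 + 3*(-1/6) = -7 - 1/2 = -15/2)
1/t(-176, 289) = 1/(-15/2) = -2/15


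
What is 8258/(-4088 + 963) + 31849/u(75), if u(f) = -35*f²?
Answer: -552103/196875 ≈ -2.8043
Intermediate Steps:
8258/(-4088 + 963) + 31849/u(75) = 8258/(-4088 + 963) + 31849/((-35*75²)) = 8258/(-3125) + 31849/((-35*5625)) = 8258*(-1/3125) + 31849/(-196875) = -8258/3125 + 31849*(-1/196875) = -8258/3125 - 31849/196875 = -552103/196875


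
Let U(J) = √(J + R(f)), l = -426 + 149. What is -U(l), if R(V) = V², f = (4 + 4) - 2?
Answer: -I*√241 ≈ -15.524*I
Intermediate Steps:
l = -277
f = 6 (f = 8 - 2 = 6)
U(J) = √(36 + J) (U(J) = √(J + 6²) = √(J + 36) = √(36 + J))
-U(l) = -√(36 - 277) = -√(-241) = -I*√241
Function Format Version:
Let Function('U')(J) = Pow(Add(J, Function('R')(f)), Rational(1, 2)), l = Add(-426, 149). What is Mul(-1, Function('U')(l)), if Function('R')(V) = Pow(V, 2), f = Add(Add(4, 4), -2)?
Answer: Mul(-1, I, Pow(241, Rational(1, 2))) ≈ Mul(-15.524, I)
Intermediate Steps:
l = -277
f = 6 (f = Add(8, -2) = 6)
Function('U')(J) = Pow(Add(36, J), Rational(1, 2)) (Function('U')(J) = Pow(Add(J, Pow(6, 2)), Rational(1, 2)) = Pow(Add(J, 36), Rational(1, 2)) = Pow(Add(36, J), Rational(1, 2)))
Mul(-1, Function('U')(l)) = Mul(-1, Pow(Add(36, -277), Rational(1, 2))) = Mul(-1, Pow(-241, Rational(1, 2))) = Mul(-1, Mul(I, Pow(241, Rational(1, 2)))) = Mul(-1, I, Pow(241, Rational(1, 2)))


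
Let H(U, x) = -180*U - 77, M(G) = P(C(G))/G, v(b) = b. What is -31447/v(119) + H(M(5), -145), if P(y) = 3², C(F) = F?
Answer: -79166/119 ≈ -665.26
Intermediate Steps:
P(y) = 9
M(G) = 9/G
H(U, x) = -77 - 180*U
-31447/v(119) + H(M(5), -145) = -31447/119 + (-77 - 1620/5) = -31447*1/119 + (-77 - 1620/5) = -31447/119 + (-77 - 180*9/5) = -31447/119 + (-77 - 324) = -31447/119 - 401 = -79166/119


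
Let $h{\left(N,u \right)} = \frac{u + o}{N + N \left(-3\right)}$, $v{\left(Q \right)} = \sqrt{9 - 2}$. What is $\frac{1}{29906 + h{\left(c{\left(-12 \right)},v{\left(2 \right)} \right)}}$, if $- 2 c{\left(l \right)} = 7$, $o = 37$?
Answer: $\frac{1465653}{43839565634} - \frac{7 \sqrt{7}}{43839565634} \approx 3.3432 \cdot 10^{-5}$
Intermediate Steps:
$v{\left(Q \right)} = \sqrt{7}$
$c{\left(l \right)} = - \frac{7}{2}$ ($c{\left(l \right)} = \left(- \frac{1}{2}\right) 7 = - \frac{7}{2}$)
$h{\left(N,u \right)} = - \frac{37 + u}{2 N}$ ($h{\left(N,u \right)} = \frac{u + 37}{N + N \left(-3\right)} = \frac{37 + u}{N - 3 N} = \frac{37 + u}{\left(-2\right) N} = \left(37 + u\right) \left(- \frac{1}{2 N}\right) = - \frac{37 + u}{2 N}$)
$\frac{1}{29906 + h{\left(c{\left(-12 \right)},v{\left(2 \right)} \right)}} = \frac{1}{29906 + \frac{-37 - \sqrt{7}}{2 \left(- \frac{7}{2}\right)}} = \frac{1}{29906 + \frac{1}{2} \left(- \frac{2}{7}\right) \left(-37 - \sqrt{7}\right)} = \frac{1}{29906 + \left(\frac{37}{7} + \frac{\sqrt{7}}{7}\right)} = \frac{1}{\frac{209379}{7} + \frac{\sqrt{7}}{7}}$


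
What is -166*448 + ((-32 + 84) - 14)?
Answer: -74330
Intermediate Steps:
-166*448 + ((-32 + 84) - 14) = -74368 + (52 - 14) = -74368 + 38 = -74330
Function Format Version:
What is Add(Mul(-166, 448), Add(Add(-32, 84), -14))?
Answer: -74330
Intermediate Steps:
Add(Mul(-166, 448), Add(Add(-32, 84), -14)) = Add(-74368, Add(52, -14)) = Add(-74368, 38) = -74330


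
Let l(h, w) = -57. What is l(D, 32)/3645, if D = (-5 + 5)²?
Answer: -19/1215 ≈ -0.015638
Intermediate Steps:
D = 0 (D = 0² = 0)
l(D, 32)/3645 = -57/3645 = -57*1/3645 = -19/1215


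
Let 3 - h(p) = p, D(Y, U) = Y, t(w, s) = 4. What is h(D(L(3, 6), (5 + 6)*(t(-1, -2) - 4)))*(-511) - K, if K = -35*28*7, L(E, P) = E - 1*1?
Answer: 6349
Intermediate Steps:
L(E, P) = -1 + E (L(E, P) = E - 1 = -1 + E)
h(p) = 3 - p
K = -6860 (K = -980*7 = -6860)
h(D(L(3, 6), (5 + 6)*(t(-1, -2) - 4)))*(-511) - K = (3 - (-1 + 3))*(-511) - 1*(-6860) = (3 - 1*2)*(-511) + 6860 = (3 - 2)*(-511) + 6860 = 1*(-511) + 6860 = -511 + 6860 = 6349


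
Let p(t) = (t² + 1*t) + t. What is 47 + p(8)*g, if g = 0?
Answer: 47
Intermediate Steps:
p(t) = t² + 2*t (p(t) = (t² + t) + t = (t + t²) + t = t² + 2*t)
47 + p(8)*g = 47 + (8*(2 + 8))*0 = 47 + (8*10)*0 = 47 + 80*0 = 47 + 0 = 47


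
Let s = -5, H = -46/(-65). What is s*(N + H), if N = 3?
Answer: -241/13 ≈ -18.538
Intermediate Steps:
H = 46/65 (H = -46*(-1/65) = 46/65 ≈ 0.70769)
s*(N + H) = -5*(3 + 46/65) = -5*241/65 = -241/13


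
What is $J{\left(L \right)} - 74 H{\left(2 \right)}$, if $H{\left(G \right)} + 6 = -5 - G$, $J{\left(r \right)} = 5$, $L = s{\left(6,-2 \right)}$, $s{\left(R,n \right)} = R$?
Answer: $967$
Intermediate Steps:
$L = 6$
$H{\left(G \right)} = -11 - G$ ($H{\left(G \right)} = -6 - \left(5 + G\right) = -11 - G$)
$J{\left(L \right)} - 74 H{\left(2 \right)} = 5 - 74 \left(-11 - 2\right) = 5 - -962 = 5 + 962 = 967$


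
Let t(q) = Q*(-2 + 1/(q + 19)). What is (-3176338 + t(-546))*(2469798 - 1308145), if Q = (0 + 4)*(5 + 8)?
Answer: -1944589680941858/527 ≈ -3.6899e+12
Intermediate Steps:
Q = 52 (Q = 4*13 = 52)
t(q) = -104 + 52/(19 + q) (t(q) = 52*(-2 + 1/(q + 19)) = 52*(-2 + 1/(19 + q)) = -104 + 52/(19 + q))
(-3176338 + t(-546))*(2469798 - 1308145) = (-3176338 + 52*(-37 - 2*(-546))/(19 - 546))*(2469798 - 1308145) = (-3176338 + 52*(-37 + 1092)/(-527))*1161653 = (-3176338 + 52*(-1/527)*1055)*1161653 = (-3176338 - 54860/527)*1161653 = -1673984986/527*1161653 = -1944589680941858/527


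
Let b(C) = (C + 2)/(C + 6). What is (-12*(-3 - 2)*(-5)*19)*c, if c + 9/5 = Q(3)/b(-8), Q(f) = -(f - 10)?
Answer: -3040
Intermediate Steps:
b(C) = (2 + C)/(6 + C)
Q(f) = 10 - f (Q(f) = -(-10 + f) = 10 - f)
c = 8/15 (c = -9/5 + (10 - 1*3)/(((2 - 8)/(6 - 8))) = -9/5 + (10 - 3)/((-6/(-2))) = -9/5 + 7/((-½*(-6))) = -9/5 + 7/3 = 8/15 ≈ 0.53333)
(-12*(-3 - 2)*(-5)*19)*c = (-12*(-3 - 2)*(-5)*19)*(8/15) = (-(-60)*(-5)*19)*(8/15) = (-12*25*19)*(8/15) = -300*19*(8/15) = -5700*8/15 = -3040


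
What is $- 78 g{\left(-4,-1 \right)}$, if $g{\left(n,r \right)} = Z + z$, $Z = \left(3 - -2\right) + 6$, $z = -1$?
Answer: $-780$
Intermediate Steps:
$Z = 11$ ($Z = \left(3 + 2\right) + 6 = 5 + 6 = 11$)
$g{\left(n,r \right)} = 10$ ($g{\left(n,r \right)} = 11 - 1 = 10$)
$- 78 g{\left(-4,-1 \right)} = \left(-78\right) 10 = -780$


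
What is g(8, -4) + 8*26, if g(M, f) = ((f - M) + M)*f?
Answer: 224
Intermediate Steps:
g(M, f) = f² (g(M, f) = f*f = f²)
g(8, -4) + 8*26 = (-4)² + 8*26 = 16 + 208 = 224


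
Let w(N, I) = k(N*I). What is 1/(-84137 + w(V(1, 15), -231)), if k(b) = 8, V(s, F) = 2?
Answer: -1/84129 ≈ -1.1887e-5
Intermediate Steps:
w(N, I) = 8
1/(-84137 + w(V(1, 15), -231)) = 1/(-84137 + 8) = 1/(-84129) = -1/84129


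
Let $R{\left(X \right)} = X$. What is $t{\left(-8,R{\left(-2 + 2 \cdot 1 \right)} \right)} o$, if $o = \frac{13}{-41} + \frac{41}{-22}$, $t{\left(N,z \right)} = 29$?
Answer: $- \frac{57043}{902} \approx -63.241$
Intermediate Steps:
$o = - \frac{1967}{902}$ ($o = 13 \left(- \frac{1}{41}\right) + 41 \left(- \frac{1}{22}\right) = - \frac{13}{41} - \frac{41}{22} = - \frac{1967}{902} \approx -2.1807$)
$t{\left(-8,R{\left(-2 + 2 \cdot 1 \right)} \right)} o = 29 \left(- \frac{1967}{902}\right) = - \frac{57043}{902}$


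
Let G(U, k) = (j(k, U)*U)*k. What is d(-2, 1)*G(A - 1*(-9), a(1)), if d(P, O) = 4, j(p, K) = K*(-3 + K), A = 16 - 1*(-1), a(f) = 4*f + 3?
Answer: 435344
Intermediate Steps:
a(f) = 3 + 4*f
A = 17 (A = 16 + 1 = 17)
G(U, k) = k*U**2*(-3 + U) (G(U, k) = ((U*(-3 + U))*U)*k = (U**2*(-3 + U))*k = k*U**2*(-3 + U))
d(-2, 1)*G(A - 1*(-9), a(1)) = 4*((3 + 4*1)*(17 - 1*(-9))**2*(-3 + (17 - 1*(-9)))) = 4*((3 + 4)*(17 + 9)**2*(-3 + (17 + 9))) = 4*(7*26**2*(-3 + 26)) = 4*(7*676*23) = 4*108836 = 435344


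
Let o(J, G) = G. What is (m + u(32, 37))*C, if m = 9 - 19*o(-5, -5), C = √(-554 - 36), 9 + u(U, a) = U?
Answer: 127*I*√590 ≈ 3084.8*I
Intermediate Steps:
u(U, a) = -9 + U
C = I*√590 (C = √(-590) = I*√590 ≈ 24.29*I)
m = 104 (m = 9 - 19*(-5) = 9 + 95 = 104)
(m + u(32, 37))*C = (104 + (-9 + 32))*(I*√590) = (104 + 23)*(I*√590) = 127*(I*√590) = 127*I*√590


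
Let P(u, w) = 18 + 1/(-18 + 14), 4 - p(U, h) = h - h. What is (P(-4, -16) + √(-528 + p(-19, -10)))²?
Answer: -3343/16 + 71*I*√131 ≈ -208.94 + 812.63*I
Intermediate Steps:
p(U, h) = 4 (p(U, h) = 4 - (h - h) = 4 - 1*0 = 4 + 0 = 4)
P(u, w) = 71/4 (P(u, w) = 18 + 1/(-4) = 18 - ¼ = 71/4)
(P(-4, -16) + √(-528 + p(-19, -10)))² = (71/4 + √(-528 + 4))² = (71/4 + √(-524))² = (71/4 + 2*I*√131)²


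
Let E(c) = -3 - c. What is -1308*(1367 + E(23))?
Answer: -1754028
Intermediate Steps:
-1308*(1367 + E(23)) = -1308*(1367 + (-3 - 1*23)) = -1308*(1367 + (-3 - 23)) = -1308*(1367 - 26) = -1308*1341 = -1754028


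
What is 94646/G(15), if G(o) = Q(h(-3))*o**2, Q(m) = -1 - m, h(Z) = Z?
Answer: 47323/225 ≈ 210.32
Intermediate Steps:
G(o) = 2*o**2 (G(o) = (-1 - 1*(-3))*o**2 = (-1 + 3)*o**2 = 2*o**2)
94646/G(15) = 94646/((2*15**2)) = 94646/((2*225)) = 94646/450 = 94646*(1/450) = 47323/225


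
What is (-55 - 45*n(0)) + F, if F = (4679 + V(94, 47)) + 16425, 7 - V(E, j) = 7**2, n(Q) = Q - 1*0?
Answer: 21007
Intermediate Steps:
n(Q) = Q (n(Q) = Q + 0 = Q)
V(E, j) = -42 (V(E, j) = 7 - 1*7**2 = 7 - 1*49 = 7 - 49 = -42)
F = 21062 (F = (4679 - 42) + 16425 = 4637 + 16425 = 21062)
(-55 - 45*n(0)) + F = (-55 - 45*0) + 21062 = (-55 + 0) + 21062 = -55 + 21062 = 21007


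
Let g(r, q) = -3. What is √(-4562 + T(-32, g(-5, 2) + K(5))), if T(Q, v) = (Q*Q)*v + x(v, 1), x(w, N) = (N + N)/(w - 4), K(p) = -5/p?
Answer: I*√34633/2 ≈ 93.05*I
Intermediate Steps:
x(w, N) = 2*N/(-4 + w) (x(w, N) = (2*N)/(-4 + w) = 2*N/(-4 + w))
T(Q, v) = 2/(-4 + v) + v*Q² (T(Q, v) = (Q*Q)*v + 2*1/(-4 + v) = Q²*v + 2/(-4 + v) = v*Q² + 2/(-4 + v) = 2/(-4 + v) + v*Q²)
√(-4562 + T(-32, g(-5, 2) + K(5))) = √(-4562 + (2 + (-3 - 5/5)*(-32)²*(-4 + (-3 - 5/5)))/(-4 + (-3 - 5/5))) = √(-4562 + (2 + (-3 - 5*⅕)*1024*(-4 + (-3 - 5*⅕)))/(-4 + (-3 - 5*⅕))) = √(-4562 + (2 + (-3 - 1)*1024*(-4 + (-3 - 1)))/(-4 + (-3 - 1))) = √(-4562 + (2 - 4*1024*(-4 - 4))/(-4 - 4)) = √(-4562 + (2 - 4*1024*(-8))/(-8)) = √(-4562 - (2 + 32768)/8) = √(-4562 - ⅛*32770) = √(-4562 - 16385/4) = √(-34633/4) = I*√34633/2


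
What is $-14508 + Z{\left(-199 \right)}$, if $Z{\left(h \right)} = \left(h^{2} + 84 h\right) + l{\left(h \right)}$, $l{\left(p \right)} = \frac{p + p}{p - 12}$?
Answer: $\frac{1767945}{211} \approx 8378.9$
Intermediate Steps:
$l{\left(p \right)} = \frac{2 p}{-12 + p}$
$Z{\left(h \right)} = h^{2} + 84 h + \frac{2 h}{-12 + h}$ ($Z{\left(h \right)} = \left(h^{2} + 84 h\right) + \frac{2 h}{-12 + h} = h^{2} + 84 h + \frac{2 h}{-12 + h}$)
$-14508 + Z{\left(-199 \right)} = -14508 - \frac{199 \left(2 + \left(-12 - 199\right) \left(84 - 199\right)\right)}{-12 - 199} = -14508 - \frac{199 \left(2 - -24265\right)}{-211} = -14508 - - \frac{199 \left(2 + 24265\right)}{211} = -14508 - \left(- \frac{199}{211}\right) 24267 = -14508 + \frac{4829133}{211} = \frac{1767945}{211}$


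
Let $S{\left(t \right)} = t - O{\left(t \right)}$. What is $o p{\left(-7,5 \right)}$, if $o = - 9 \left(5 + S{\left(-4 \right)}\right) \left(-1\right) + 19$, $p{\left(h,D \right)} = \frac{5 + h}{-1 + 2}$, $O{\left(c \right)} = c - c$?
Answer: $-56$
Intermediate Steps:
$O{\left(c \right)} = 0$
$S{\left(t \right)} = t$ ($S{\left(t \right)} = t - 0 = t + 0 = t$)
$p{\left(h,D \right)} = 5 + h$ ($p{\left(h,D \right)} = \frac{5 + h}{1} = \left(5 + h\right) 1 = 5 + h$)
$o = 28$ ($o = - 9 \left(5 - 4\right) \left(-1\right) + 19 = - 9 \cdot 1 \left(-1\right) + 19 = \left(-9\right) \left(-1\right) + 19 = 9 + 19 = 28$)
$o p{\left(-7,5 \right)} = 28 \left(5 - 7\right) = 28 \left(-2\right) = -56$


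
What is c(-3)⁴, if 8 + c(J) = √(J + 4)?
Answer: 2401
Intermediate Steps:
c(J) = -8 + √(4 + J) (c(J) = -8 + √(J + 4) = -8 + √(4 + J))
c(-3)⁴ = (-8 + √(4 - 3))⁴ = (-8 + √1)⁴ = (-8 + 1)⁴ = (-7)⁴ = 2401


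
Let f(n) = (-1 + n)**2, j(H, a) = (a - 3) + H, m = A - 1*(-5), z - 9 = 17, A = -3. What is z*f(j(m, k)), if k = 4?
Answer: 104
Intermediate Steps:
z = 26 (z = 9 + 17 = 26)
m = 2 (m = -3 - 1*(-5) = -3 + 5 = 2)
j(H, a) = -3 + H + a (j(H, a) = (-3 + a) + H = -3 + H + a)
z*f(j(m, k)) = 26*(-1 + (-3 + 2 + 4))**2 = 26*(-1 + 3)**2 = 26*2**2 = 26*4 = 104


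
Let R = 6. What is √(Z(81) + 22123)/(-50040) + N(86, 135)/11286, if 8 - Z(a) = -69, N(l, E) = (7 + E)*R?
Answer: 142/1881 - √222/5004 ≈ 0.072514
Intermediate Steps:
N(l, E) = 42 + 6*E (N(l, E) = (7 + E)*6 = 42 + 6*E)
Z(a) = 77 (Z(a) = 8 - 1*(-69) = 8 + 69 = 77)
√(Z(81) + 22123)/(-50040) + N(86, 135)/11286 = √(77 + 22123)/(-50040) + (42 + 6*135)/11286 = √22200*(-1/50040) + (42 + 810)*(1/11286) = (10*√222)*(-1/50040) + 852*(1/11286) = -√222/5004 + 142/1881 = 142/1881 - √222/5004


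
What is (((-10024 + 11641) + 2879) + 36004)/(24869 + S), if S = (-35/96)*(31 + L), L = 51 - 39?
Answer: 3888000/2385919 ≈ 1.6296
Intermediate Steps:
L = 12
S = -1505/96 (S = (-35/96)*(31 + 12) = -35*1/96*43 = -35/96*43 = -1505/96 ≈ -15.677)
(((-10024 + 11641) + 2879) + 36004)/(24869 + S) = (((-10024 + 11641) + 2879) + 36004)/(24869 - 1505/96) = ((1617 + 2879) + 36004)/(2385919/96) = (4496 + 36004)*(96/2385919) = 40500*(96/2385919) = 3888000/2385919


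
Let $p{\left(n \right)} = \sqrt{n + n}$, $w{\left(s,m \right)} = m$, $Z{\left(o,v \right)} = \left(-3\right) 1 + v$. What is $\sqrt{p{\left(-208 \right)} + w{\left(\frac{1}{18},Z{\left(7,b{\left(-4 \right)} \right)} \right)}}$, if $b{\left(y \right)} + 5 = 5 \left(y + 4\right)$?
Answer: $2 \sqrt{-2 + i \sqrt{26}} \approx 2.6371 + 3.8671 i$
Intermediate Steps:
$b{\left(y \right)} = 15 + 5 y$ ($b{\left(y \right)} = -5 + 5 \left(y + 4\right) = -5 + 5 \left(4 + y\right) = -5 + \left(20 + 5 y\right) = 15 + 5 y$)
$Z{\left(o,v \right)} = -3 + v$
$p{\left(n \right)} = \sqrt{2} \sqrt{n}$ ($p{\left(n \right)} = \sqrt{2 n} = \sqrt{2} \sqrt{n}$)
$\sqrt{p{\left(-208 \right)} + w{\left(\frac{1}{18},Z{\left(7,b{\left(-4 \right)} \right)} \right)}} = \sqrt{\sqrt{2} \sqrt{-208} + \left(-3 + \left(15 + 5 \left(-4\right)\right)\right)} = \sqrt{\sqrt{2} \cdot 4 i \sqrt{13} + \left(-3 + \left(15 - 20\right)\right)} = \sqrt{4 i \sqrt{26} - 8} = \sqrt{-8 + 4 i \sqrt{26}}$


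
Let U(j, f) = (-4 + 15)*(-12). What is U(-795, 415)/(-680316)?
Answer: 11/56693 ≈ 0.00019403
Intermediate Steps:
U(j, f) = -132 (U(j, f) = 11*(-12) = -132)
U(-795, 415)/(-680316) = -132/(-680316) = -132*(-1/680316) = 11/56693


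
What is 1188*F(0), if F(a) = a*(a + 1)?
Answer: 0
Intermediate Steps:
F(a) = a*(1 + a)
1188*F(0) = 1188*(0*(1 + 0)) = 1188*(0*1) = 1188*0 = 0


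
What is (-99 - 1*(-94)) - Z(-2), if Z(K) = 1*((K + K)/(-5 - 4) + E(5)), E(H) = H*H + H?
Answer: -319/9 ≈ -35.444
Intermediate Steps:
E(H) = H + H² (E(H) = H² + H = H + H²)
Z(K) = 30 - 2*K/9 (Z(K) = 1*((K + K)/(-5 - 4) + 5*(1 + 5)) = 1*((2*K)/(-9) + 5*6) = 1*((2*K)*(-⅑) + 30) = 1*(-2*K/9 + 30) = 1*(30 - 2*K/9) = 30 - 2*K/9)
(-99 - 1*(-94)) - Z(-2) = (-99 - 1*(-94)) - (30 - 2/9*(-2)) = (-99 + 94) - (30 + 4/9) = -5 - 1*274/9 = -5 - 274/9 = -319/9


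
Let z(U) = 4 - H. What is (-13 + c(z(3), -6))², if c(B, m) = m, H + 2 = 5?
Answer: 361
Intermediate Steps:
H = 3 (H = -2 + 5 = 3)
z(U) = 1 (z(U) = 4 - 1*3 = 4 - 3 = 1)
(-13 + c(z(3), -6))² = (-13 - 6)² = (-19)² = 361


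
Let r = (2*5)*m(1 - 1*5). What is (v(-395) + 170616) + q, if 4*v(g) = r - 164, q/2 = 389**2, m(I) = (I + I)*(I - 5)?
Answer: 473397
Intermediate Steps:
m(I) = 2*I*(-5 + I) (m(I) = (2*I)*(-5 + I) = 2*I*(-5 + I))
q = 302642 (q = 2*389**2 = 2*151321 = 302642)
r = 720 (r = (2*5)*(2*(1 - 1*5)*(-5 + (1 - 1*5))) = 10*(2*(1 - 5)*(-5 + (1 - 5))) = 10*(2*(-4)*(-5 - 4)) = 10*(2*(-4)*(-9)) = 10*72 = 720)
v(g) = 139 (v(g) = (720 - 164)/4 = (1/4)*556 = 139)
(v(-395) + 170616) + q = (139 + 170616) + 302642 = 170755 + 302642 = 473397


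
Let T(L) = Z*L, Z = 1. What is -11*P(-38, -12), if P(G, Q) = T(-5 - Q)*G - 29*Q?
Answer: -902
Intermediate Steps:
T(L) = L (T(L) = 1*L = L)
P(G, Q) = -29*Q + G*(-5 - Q) (P(G, Q) = (-5 - Q)*G - 29*Q = G*(-5 - Q) - 29*Q = -29*Q + G*(-5 - Q))
-11*P(-38, -12) = -11*(-29*(-12) - 1*(-38)*(5 - 12)) = -11*(348 - 1*(-38)*(-7)) = -11*(348 - 266) = -11*82 = -902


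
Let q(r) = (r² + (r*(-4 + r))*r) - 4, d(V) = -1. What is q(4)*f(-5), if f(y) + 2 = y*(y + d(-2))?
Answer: 336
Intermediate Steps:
q(r) = -4 + r² + r²*(-4 + r) (q(r) = (r² + r²*(-4 + r)) - 4 = -4 + r² + r²*(-4 + r))
f(y) = -2 + y*(-1 + y) (f(y) = -2 + y*(y - 1) = -2 + y*(-1 + y))
q(4)*f(-5) = (-4 + 4³ - 3*4²)*(-2 + (-5)² - 1*(-5)) = (-4 + 64 - 3*16)*(-2 + 25 + 5) = (-4 + 64 - 48)*28 = 12*28 = 336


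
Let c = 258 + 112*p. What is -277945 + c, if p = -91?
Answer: -287879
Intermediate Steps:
c = -9934 (c = 258 + 112*(-91) = 258 - 10192 = -9934)
-277945 + c = -277945 - 9934 = -287879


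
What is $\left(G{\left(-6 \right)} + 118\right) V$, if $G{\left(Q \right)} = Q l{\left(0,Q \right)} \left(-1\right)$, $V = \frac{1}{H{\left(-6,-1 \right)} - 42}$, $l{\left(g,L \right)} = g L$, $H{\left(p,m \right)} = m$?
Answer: $- \frac{118}{43} \approx -2.7442$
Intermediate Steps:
$l{\left(g,L \right)} = L g$
$V = - \frac{1}{43}$ ($V = \frac{1}{-1 - 42} = \frac{1}{-43} = - \frac{1}{43} \approx -0.023256$)
$G{\left(Q \right)} = 0$ ($G{\left(Q \right)} = Q Q 0 \left(-1\right) = Q 0 \left(-1\right) = 0 \left(-1\right) = 0$)
$\left(G{\left(-6 \right)} + 118\right) V = \left(0 + 118\right) \left(- \frac{1}{43}\right) = 118 \left(- \frac{1}{43}\right) = - \frac{118}{43}$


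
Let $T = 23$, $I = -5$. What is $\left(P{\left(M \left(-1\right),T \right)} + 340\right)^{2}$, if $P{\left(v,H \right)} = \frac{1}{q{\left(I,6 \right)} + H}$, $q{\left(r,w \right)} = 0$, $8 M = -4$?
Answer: $\frac{61168041}{529} \approx 1.1563 \cdot 10^{5}$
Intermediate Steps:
$M = - \frac{1}{2}$ ($M = \frac{1}{8} \left(-4\right) = - \frac{1}{2} \approx -0.5$)
$P{\left(v,H \right)} = \frac{1}{H}$ ($P{\left(v,H \right)} = \frac{1}{0 + H} = \frac{1}{H}$)
$\left(P{\left(M \left(-1\right),T \right)} + 340\right)^{2} = \left(\frac{1}{23} + 340\right)^{2} = \left(\frac{7821}{23}\right)^{2} = \frac{61168041}{529}$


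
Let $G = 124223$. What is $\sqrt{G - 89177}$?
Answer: $3 \sqrt{3894} \approx 187.21$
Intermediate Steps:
$\sqrt{G - 89177} = \sqrt{124223 - 89177} = \sqrt{35046} = 3 \sqrt{3894}$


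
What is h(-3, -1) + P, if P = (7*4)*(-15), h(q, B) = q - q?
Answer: -420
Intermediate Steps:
h(q, B) = 0
P = -420 (P = 28*(-15) = -420)
h(-3, -1) + P = 0 - 420 = -420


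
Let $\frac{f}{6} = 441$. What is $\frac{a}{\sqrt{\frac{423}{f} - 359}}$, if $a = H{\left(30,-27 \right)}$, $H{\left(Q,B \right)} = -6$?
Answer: $\frac{42 i \sqrt{632994}}{105499} \approx 0.31674 i$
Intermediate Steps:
$a = -6$
$f = 2646$ ($f = 6 \cdot 441 = 2646$)
$\frac{a}{\sqrt{\frac{423}{f} - 359}} = - \frac{6}{\sqrt{\frac{423}{2646} - 359}} = - \frac{6}{\sqrt{423 \cdot \frac{1}{2646} - 359}} = - \frac{6}{\sqrt{\frac{47}{294} - 359}} = - \frac{6}{\sqrt{- \frac{105499}{294}}} = - \frac{6}{\frac{1}{42} i \sqrt{632994}} = - 6 \left(- \frac{7 i \sqrt{632994}}{105499}\right) = \frac{42 i \sqrt{632994}}{105499}$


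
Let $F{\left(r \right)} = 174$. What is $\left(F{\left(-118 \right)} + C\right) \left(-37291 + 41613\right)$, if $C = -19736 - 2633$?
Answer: $-95926790$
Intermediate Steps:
$C = -22369$ ($C = -19736 - 2633 = -22369$)
$\left(F{\left(-118 \right)} + C\right) \left(-37291 + 41613\right) = \left(174 - 22369\right) \left(-37291 + 41613\right) = \left(-22195\right) 4322 = -95926790$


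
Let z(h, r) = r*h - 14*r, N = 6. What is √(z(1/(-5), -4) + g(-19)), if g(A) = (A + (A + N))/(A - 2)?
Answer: 2*√160755/105 ≈ 7.6370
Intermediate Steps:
z(h, r) = -14*r + h*r (z(h, r) = h*r - 14*r = -14*r + h*r)
g(A) = (6 + 2*A)/(-2 + A) (g(A) = (A + (A + 6))/(A - 2) = (A + (6 + A))/(-2 + A) = (6 + 2*A)/(-2 + A))
√(z(1/(-5), -4) + g(-19)) = √(-4*(-14 + 1/(-5)) + 2*(3 - 19)/(-2 - 19)) = √(-4*(-14 - ⅕) + 2*(-16)/(-21)) = √(-4*(-71/5) + 2*(-1/21)*(-16)) = √(284/5 + 32/21) = √(6124/105) = 2*√160755/105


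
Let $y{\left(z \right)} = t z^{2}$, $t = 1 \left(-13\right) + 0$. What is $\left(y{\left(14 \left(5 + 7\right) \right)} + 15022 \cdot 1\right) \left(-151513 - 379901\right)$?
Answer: $186999272460$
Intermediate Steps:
$t = -13$ ($t = -13 + 0 = -13$)
$y{\left(z \right)} = - 13 z^{2}$
$\left(y{\left(14 \left(5 + 7\right) \right)} + 15022 \cdot 1\right) \left(-151513 - 379901\right) = \left(- 13 \left(14 \left(5 + 7\right)\right)^{2} + 15022 \cdot 1\right) \left(-151513 - 379901\right) = \left(- 13 \left(14 \cdot 12\right)^{2} + 15022\right) \left(-531414\right) = \left(- 13 \cdot 168^{2} + 15022\right) \left(-531414\right) = \left(\left(-13\right) 28224 + 15022\right) \left(-531414\right) = \left(-366912 + 15022\right) \left(-531414\right) = \left(-351890\right) \left(-531414\right) = 186999272460$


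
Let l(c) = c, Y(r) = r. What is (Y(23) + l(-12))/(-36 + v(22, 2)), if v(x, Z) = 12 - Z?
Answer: -11/26 ≈ -0.42308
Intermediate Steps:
(Y(23) + l(-12))/(-36 + v(22, 2)) = (23 - 12)/(-36 + (12 - 1*2)) = 11/(-36 + (12 - 2)) = 11/(-36 + 10) = 11/(-26) = 11*(-1/26) = -11/26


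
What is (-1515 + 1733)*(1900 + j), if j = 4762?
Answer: 1452316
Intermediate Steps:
(-1515 + 1733)*(1900 + j) = (-1515 + 1733)*(1900 + 4762) = 218*6662 = 1452316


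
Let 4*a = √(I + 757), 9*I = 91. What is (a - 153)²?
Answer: (918 - √1726)²/36 ≈ 21338.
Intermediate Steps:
I = 91/9 (I = (⅑)*91 = 91/9 ≈ 10.111)
a = √1726/6 (a = √(91/9 + 757)/4 = √(6904/9)/4 = (2*√1726/3)/4 = √1726/6 ≈ 6.9242)
(a - 153)² = (√1726/6 - 153)² = (-153 + √1726/6)²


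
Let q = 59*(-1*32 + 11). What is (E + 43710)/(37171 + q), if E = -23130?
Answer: 5145/8983 ≈ 0.57275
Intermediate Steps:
q = -1239 (q = 59*(-32 + 11) = 59*(-21) = -1239)
(E + 43710)/(37171 + q) = (-23130 + 43710)/(37171 - 1239) = 20580/35932 = 20580*(1/35932) = 5145/8983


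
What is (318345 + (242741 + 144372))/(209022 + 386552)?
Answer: 352729/297787 ≈ 1.1845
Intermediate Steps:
(318345 + (242741 + 144372))/(209022 + 386552) = (318345 + 387113)/595574 = 705458*(1/595574) = 352729/297787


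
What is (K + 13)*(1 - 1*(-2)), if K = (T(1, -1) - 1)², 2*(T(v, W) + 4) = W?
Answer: 519/4 ≈ 129.75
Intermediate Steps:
T(v, W) = -4 + W/2
K = 121/4 (K = ((-4 + (½)*(-1)) - 1)² = ((-4 - ½) - 1)² = (-9/2 - 1)² = (-11/2)² = 121/4 ≈ 30.250)
(K + 13)*(1 - 1*(-2)) = (121/4 + 13)*(1 - 1*(-2)) = 173*(1 + 2)/4 = (173/4)*3 = 519/4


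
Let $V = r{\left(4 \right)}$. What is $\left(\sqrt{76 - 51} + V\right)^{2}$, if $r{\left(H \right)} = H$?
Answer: $81$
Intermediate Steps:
$V = 4$
$\left(\sqrt{76 - 51} + V\right)^{2} = \left(\sqrt{76 - 51} + 4\right)^{2} = \left(\sqrt{25} + 4\right)^{2} = \left(5 + 4\right)^{2} = 9^{2} = 81$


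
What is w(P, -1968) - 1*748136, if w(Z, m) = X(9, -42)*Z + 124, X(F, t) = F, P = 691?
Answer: -741793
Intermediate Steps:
w(Z, m) = 124 + 9*Z (w(Z, m) = 9*Z + 124 = 124 + 9*Z)
w(P, -1968) - 1*748136 = (124 + 9*691) - 1*748136 = (124 + 6219) - 748136 = 6343 - 748136 = -741793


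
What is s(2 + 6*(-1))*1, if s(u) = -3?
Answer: -3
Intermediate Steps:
s(2 + 6*(-1))*1 = -3*1 = -3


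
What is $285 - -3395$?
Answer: $3680$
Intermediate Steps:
$285 - -3395 = 285 + 3395 = 3680$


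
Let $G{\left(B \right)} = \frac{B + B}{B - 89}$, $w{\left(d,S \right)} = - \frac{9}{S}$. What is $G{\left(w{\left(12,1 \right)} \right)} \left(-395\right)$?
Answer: $- \frac{3555}{49} \approx -72.551$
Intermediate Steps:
$G{\left(B \right)} = \frac{2 B}{-89 + B}$
$G{\left(w{\left(12,1 \right)} \right)} \left(-395\right) = \frac{2 \left(- \frac{9}{1}\right)}{-89 - \frac{9}{1}} \left(-395\right) = \frac{2 \left(\left(-9\right) 1\right)}{-89 - 9} \left(-395\right) = 2 \left(-9\right) \frac{1}{-89 - 9} \left(-395\right) = 2 \left(-9\right) \frac{1}{-98} \left(-395\right) = 2 \left(-9\right) \left(- \frac{1}{98}\right) \left(-395\right) = \frac{9}{49} \left(-395\right) = - \frac{3555}{49}$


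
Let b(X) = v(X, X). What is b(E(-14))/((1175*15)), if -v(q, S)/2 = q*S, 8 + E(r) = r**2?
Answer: -1504/375 ≈ -4.0107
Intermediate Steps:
E(r) = -8 + r**2
v(q, S) = -2*S*q (v(q, S) = -2*q*S = -2*S*q)
b(X) = -2*X**2 (b(X) = -2*X*X = -2*X**2)
b(E(-14))/((1175*15)) = (-2*(-8 + (-14)**2)**2)/((1175*15)) = -2*(-8 + 196)**2/17625 = -2*188**2*(1/17625) = -2*35344*(1/17625) = -70688*1/17625 = -1504/375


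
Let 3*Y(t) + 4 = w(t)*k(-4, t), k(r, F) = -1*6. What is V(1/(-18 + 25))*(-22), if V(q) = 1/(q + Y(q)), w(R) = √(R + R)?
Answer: 1050/11 - 252*√14/11 ≈ 9.7366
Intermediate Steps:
k(r, F) = -6
w(R) = √2*√R (w(R) = √(2*R) = √2*√R)
Y(t) = -4/3 - 2*√2*√t (Y(t) = -4/3 + ((√2*√t)*(-6))/3 = -4/3 + (-6*√2*√t)/3 = -4/3 - 2*√2*√t)
V(q) = 1/(-4/3 + q - 2*√2*√q) (V(q) = 1/(q + (-4/3 - 2*√2*√q)) = 1/(-4/3 + q - 2*√2*√q))
V(1/(-18 + 25))*(-22) = (3/(-4 + 3/(-18 + 25) - 6*√2*√(1/(-18 + 25))))*(-22) = (3/(-4 + 3/7 - 6*√2*√(1/7)))*(-22) = (3/(-4 + 3*(⅐) - 6*√2*√(⅐)))*(-22) = (3/(-4 + 3/7 - 6*√2*√7/7))*(-22) = (3/(-4 + 3/7 - 6*√14/7))*(-22) = (3/(-25/7 - 6*√14/7))*(-22) = -66/(-25/7 - 6*√14/7)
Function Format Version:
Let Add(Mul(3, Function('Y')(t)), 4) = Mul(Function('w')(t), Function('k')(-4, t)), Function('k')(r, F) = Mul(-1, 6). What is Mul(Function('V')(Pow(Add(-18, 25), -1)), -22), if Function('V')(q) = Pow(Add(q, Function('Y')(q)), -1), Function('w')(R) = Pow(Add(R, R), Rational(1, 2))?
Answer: Add(Rational(1050, 11), Mul(Rational(-252, 11), Pow(14, Rational(1, 2)))) ≈ 9.7366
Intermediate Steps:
Function('k')(r, F) = -6
Function('w')(R) = Mul(Pow(2, Rational(1, 2)), Pow(R, Rational(1, 2))) (Function('w')(R) = Pow(Mul(2, R), Rational(1, 2)) = Mul(Pow(2, Rational(1, 2)), Pow(R, Rational(1, 2))))
Function('Y')(t) = Add(Rational(-4, 3), Mul(-2, Pow(2, Rational(1, 2)), Pow(t, Rational(1, 2)))) (Function('Y')(t) = Add(Rational(-4, 3), Mul(Rational(1, 3), Mul(Mul(Pow(2, Rational(1, 2)), Pow(t, Rational(1, 2))), -6))) = Add(Rational(-4, 3), Mul(Rational(1, 3), Mul(-6, Pow(2, Rational(1, 2)), Pow(t, Rational(1, 2))))) = Add(Rational(-4, 3), Mul(-2, Pow(2, Rational(1, 2)), Pow(t, Rational(1, 2)))))
Function('V')(q) = Pow(Add(Rational(-4, 3), q, Mul(-2, Pow(2, Rational(1, 2)), Pow(q, Rational(1, 2)))), -1) (Function('V')(q) = Pow(Add(q, Add(Rational(-4, 3), Mul(-2, Pow(2, Rational(1, 2)), Pow(q, Rational(1, 2))))), -1) = Pow(Add(Rational(-4, 3), q, Mul(-2, Pow(2, Rational(1, 2)), Pow(q, Rational(1, 2)))), -1))
Mul(Function('V')(Pow(Add(-18, 25), -1)), -22) = Mul(Mul(3, Pow(Add(-4, Mul(3, Pow(Add(-18, 25), -1)), Mul(-6, Pow(2, Rational(1, 2)), Pow(Pow(Add(-18, 25), -1), Rational(1, 2)))), -1)), -22) = Mul(Mul(3, Pow(Add(-4, Mul(3, Pow(7, -1)), Mul(-6, Pow(2, Rational(1, 2)), Pow(Pow(7, -1), Rational(1, 2)))), -1)), -22) = Mul(Mul(3, Pow(Add(-4, Mul(3, Rational(1, 7)), Mul(-6, Pow(2, Rational(1, 2)), Pow(Rational(1, 7), Rational(1, 2)))), -1)), -22) = Mul(Mul(3, Pow(Add(-4, Rational(3, 7), Mul(-6, Pow(2, Rational(1, 2)), Mul(Rational(1, 7), Pow(7, Rational(1, 2))))), -1)), -22) = Mul(Mul(3, Pow(Add(-4, Rational(3, 7), Mul(Rational(-6, 7), Pow(14, Rational(1, 2)))), -1)), -22) = Mul(Mul(3, Pow(Add(Rational(-25, 7), Mul(Rational(-6, 7), Pow(14, Rational(1, 2)))), -1)), -22) = Mul(-66, Pow(Add(Rational(-25, 7), Mul(Rational(-6, 7), Pow(14, Rational(1, 2)))), -1))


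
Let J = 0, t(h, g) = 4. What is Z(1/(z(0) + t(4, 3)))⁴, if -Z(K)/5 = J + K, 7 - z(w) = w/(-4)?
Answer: 625/14641 ≈ 0.042688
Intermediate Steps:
z(w) = 7 + w/4 (z(w) = 7 - w/(-4) = 7 - w*(-1)/4 = 7 - (-1)*w/4 = 7 + w/4)
Z(K) = -5*K (Z(K) = -5*(0 + K) = -5*K)
Z(1/(z(0) + t(4, 3)))⁴ = (-5/((7 + (¼)*0) + 4))⁴ = (-5/((7 + 0) + 4))⁴ = (-5/(7 + 4))⁴ = (-5/11)⁴ = 625/14641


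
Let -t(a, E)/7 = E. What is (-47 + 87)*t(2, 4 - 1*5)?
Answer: 280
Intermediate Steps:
t(a, E) = -7*E
(-47 + 87)*t(2, 4 - 1*5) = (-47 + 87)*(-7*(4 - 1*5)) = 40*(-7*(4 - 5)) = 40*(-7*(-1)) = 40*7 = 280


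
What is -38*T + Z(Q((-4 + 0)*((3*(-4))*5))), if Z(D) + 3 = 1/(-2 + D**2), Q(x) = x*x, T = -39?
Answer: 4906967037043/3317759998 ≈ 1479.0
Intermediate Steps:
Q(x) = x**2
Z(D) = -3 + 1/(-2 + D**2)
-38*T + Z(Q((-4 + 0)*((3*(-4))*5))) = -38*(-39) + (7 - 3*12960000*(-4 + 0)**4)/(-2 + (((-4 + 0)*((3*(-4))*5))**2)**2) = 1482 + (7 - 3*((-(-48)*5)**2)**2)/(-2 + ((-(-48)*5)**2)**2) = 1482 + (7 - 3*((-4*(-60))**2)**2)/(-2 + ((-4*(-60))**2)**2) = 1482 + (7 - 3*(240**2)**2)/(-2 + (240**2)**2) = 1482 + (7 - 3*57600**2)/(-2 + 57600**2) = 1482 + (7 - 3*3317760000)/(-2 + 3317760000) = 1482 + (7 - 9953280000)/3317759998 = 1482 + (1/3317759998)*(-9953279993) = 1482 - 9953279993/3317759998 = 4906967037043/3317759998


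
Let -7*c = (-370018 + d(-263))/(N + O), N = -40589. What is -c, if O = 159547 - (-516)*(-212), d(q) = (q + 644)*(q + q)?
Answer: -285212/33481 ≈ -8.5186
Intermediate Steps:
d(q) = 2*q*(644 + q) (d(q) = (644 + q)*(2*q) = 2*q*(644 + q))
O = 50155 (O = 159547 - 1*109392 = 159547 - 109392 = 50155)
c = 285212/33481 (c = -(-370018 + 2*(-263)*(644 - 263))/(7*(-40589 + 50155)) = -(-370018 + 2*(-263)*381)/(7*9566) = -(-370018 - 200406)/(7*9566) = -(-570424)/(7*9566) = -⅐*(-285212/4783) = 285212/33481 ≈ 8.5186)
-c = -1*285212/33481 = -285212/33481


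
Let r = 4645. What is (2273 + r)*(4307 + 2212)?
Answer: 45098442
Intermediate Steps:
(2273 + r)*(4307 + 2212) = (2273 + 4645)*(4307 + 2212) = 6918*6519 = 45098442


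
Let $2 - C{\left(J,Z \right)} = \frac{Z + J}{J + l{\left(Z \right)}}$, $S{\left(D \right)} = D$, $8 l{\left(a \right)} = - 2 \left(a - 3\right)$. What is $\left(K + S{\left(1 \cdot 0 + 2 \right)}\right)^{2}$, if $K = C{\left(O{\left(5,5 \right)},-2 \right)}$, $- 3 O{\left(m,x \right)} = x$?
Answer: $\frac{576}{25} \approx 23.04$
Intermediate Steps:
$l{\left(a \right)} = \frac{3}{4} - \frac{a}{4}$ ($l{\left(a \right)} = \frac{\left(-2\right) \left(a - 3\right)}{8} = \frac{\left(-2\right) \left(-3 + a\right)}{8} = \frac{6 - 2 a}{8} = \frac{3}{4} - \frac{a}{4}$)
$O{\left(m,x \right)} = - \frac{x}{3}$
$C{\left(J,Z \right)} = 2 - \frac{J + Z}{\frac{3}{4} + J - \frac{Z}{4}}$ ($C{\left(J,Z \right)} = 2 - \frac{Z + J}{J - \left(- \frac{3}{4} + \frac{Z}{4}\right)} = 2 - \frac{J + Z}{\frac{3}{4} + J - \frac{Z}{4}}$)
$K = - \frac{34}{5}$ ($K = \frac{2 \left(3 - -6 + 2 \left(\left(- \frac{1}{3}\right) 5\right)\right)}{3 - -2 + 4 \left(\left(- \frac{1}{3}\right) 5\right)} = \frac{2 \left(3 + 6 + 2 \left(- \frac{5}{3}\right)\right)}{3 + 2 + 4 \left(- \frac{5}{3}\right)} = \frac{2 \left(3 + 6 - \frac{10}{3}\right)}{3 + 2 - \frac{20}{3}} = 2 \frac{1}{- \frac{5}{3}} \cdot \frac{17}{3} = 2 \left(- \frac{3}{5}\right) \frac{17}{3} = - \frac{34}{5} \approx -6.8$)
$\left(K + S{\left(1 \cdot 0 + 2 \right)}\right)^{2} = \left(- \frac{34}{5} + \left(1 \cdot 0 + 2\right)\right)^{2} = \left(- \frac{34}{5} + \left(0 + 2\right)\right)^{2} = \left(- \frac{34}{5} + 2\right)^{2} = \left(- \frac{24}{5}\right)^{2} = \frac{576}{25}$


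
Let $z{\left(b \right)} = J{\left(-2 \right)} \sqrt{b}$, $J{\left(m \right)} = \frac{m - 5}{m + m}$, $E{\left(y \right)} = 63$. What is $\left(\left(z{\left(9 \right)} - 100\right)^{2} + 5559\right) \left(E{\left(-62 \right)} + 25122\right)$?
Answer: $\frac{5857653225}{16} \approx 3.661 \cdot 10^{8}$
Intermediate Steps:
$J{\left(m \right)} = \frac{-5 + m}{2 m}$
$z{\left(b \right)} = \frac{7 \sqrt{b}}{4}$ ($z{\left(b \right)} = \frac{-5 - 2}{2 \left(-2\right)} \sqrt{b} = \frac{1}{2} \left(- \frac{1}{2}\right) \left(-7\right) \sqrt{b} = \frac{7 \sqrt{b}}{4}$)
$\left(\left(z{\left(9 \right)} - 100\right)^{2} + 5559\right) \left(E{\left(-62 \right)} + 25122\right) = \left(\left(\frac{7 \sqrt{9}}{4} - 100\right)^{2} + 5559\right) \left(63 + 25122\right) = \left(\left(\frac{7}{4} \cdot 3 - 100\right)^{2} + 5559\right) 25185 = \left(\left(\frac{21}{4} - 100\right)^{2} + 5559\right) 25185 = \left(\left(- \frac{379}{4}\right)^{2} + 5559\right) 25185 = \left(\frac{143641}{16} + 5559\right) 25185 = \frac{232585}{16} \cdot 25185 = \frac{5857653225}{16}$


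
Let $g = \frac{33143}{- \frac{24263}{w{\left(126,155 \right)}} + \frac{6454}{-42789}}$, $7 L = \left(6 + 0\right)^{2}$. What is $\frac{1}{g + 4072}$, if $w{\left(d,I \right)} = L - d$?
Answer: $\frac{2420622155}{10256693358374} \approx 0.000236$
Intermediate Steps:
$L = \frac{36}{7}$ ($L = \frac{\left(6 + 0\right)^{2}}{7} = \frac{6^{2}}{7} = \frac{1}{7} \cdot 36 = \frac{36}{7} \approx 5.1429$)
$w{\left(d,I \right)} = \frac{36}{7} - d$
$g = \frac{399919943214}{2420622155}$ ($g = \frac{33143}{- \frac{24263}{\frac{36}{7} - 126} + \frac{6454}{-42789}} = \frac{33143}{- \frac{24263}{\frac{36}{7} - 126} + 6454 \left(- \frac{1}{42789}\right)} = \frac{33143}{- \frac{24263}{- \frac{846}{7}} - \frac{6454}{42789}} = \frac{33143}{\left(-24263\right) \left(- \frac{7}{846}\right) - \frac{6454}{42789}} = \frac{33143}{\frac{169841}{846} - \frac{6454}{42789}} = \frac{33143}{\frac{2420622155}{12066498}} = 33143 \cdot \frac{12066498}{2420622155} = \frac{399919943214}{2420622155} \approx 165.21$)
$\frac{1}{g + 4072} = \frac{1}{\frac{399919943214}{2420622155} + 4072} = \frac{1}{\frac{10256693358374}{2420622155}} = \frac{2420622155}{10256693358374}$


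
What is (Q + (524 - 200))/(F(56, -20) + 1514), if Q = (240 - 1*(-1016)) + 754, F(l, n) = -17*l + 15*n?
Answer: 1167/131 ≈ 8.9084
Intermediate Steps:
Q = 2010 (Q = (240 + 1016) + 754 = 1256 + 754 = 2010)
(Q + (524 - 200))/(F(56, -20) + 1514) = (2010 + (524 - 200))/((-17*56 + 15*(-20)) + 1514) = (2010 + 324)/((-952 - 300) + 1514) = 2334/(-1252 + 1514) = 2334/262 = 2334*(1/262) = 1167/131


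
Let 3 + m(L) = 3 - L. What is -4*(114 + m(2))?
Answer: -448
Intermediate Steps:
m(L) = -L (m(L) = -3 + (3 - L) = -L)
-4*(114 + m(2)) = -4*(114 - 1*2) = -4*(114 - 2) = -4*112 = -448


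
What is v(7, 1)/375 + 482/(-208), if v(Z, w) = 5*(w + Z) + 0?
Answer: -17243/7800 ≈ -2.2106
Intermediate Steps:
v(Z, w) = 5*Z + 5*w (v(Z, w) = 5*(Z + w) + 0 = (5*Z + 5*w) + 0 = 5*Z + 5*w)
v(7, 1)/375 + 482/(-208) = (5*7 + 5*1)/375 + 482/(-208) = (35 + 5)*(1/375) + 482*(-1/208) = 40*(1/375) - 241/104 = 8/75 - 241/104 = -17243/7800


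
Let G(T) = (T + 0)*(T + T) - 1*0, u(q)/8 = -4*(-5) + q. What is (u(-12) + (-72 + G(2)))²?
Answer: 0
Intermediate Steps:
u(q) = 160 + 8*q (u(q) = 8*(-4*(-5) + q) = 8*(20 + q) = 160 + 8*q)
G(T) = 2*T² (G(T) = T*(2*T) + 0 = 2*T² + 0 = 2*T²)
(u(-12) + (-72 + G(2)))² = ((160 + 8*(-12)) + (-72 + 2*2²))² = ((160 - 96) + (-72 + 2*4))² = (64 + (-72 + 8))² = (64 - 64)² = 0² = 0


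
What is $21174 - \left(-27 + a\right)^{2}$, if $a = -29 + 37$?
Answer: $20813$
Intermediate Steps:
$a = 8$
$21174 - \left(-27 + a\right)^{2} = 21174 - \left(-27 + 8\right)^{2} = 21174 - \left(-19\right)^{2} = 21174 - 361 = 20813$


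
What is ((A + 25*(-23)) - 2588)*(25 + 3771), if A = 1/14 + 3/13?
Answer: -84039206/7 ≈ -1.2006e+7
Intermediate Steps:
A = 55/182 (A = 1*(1/14) + 3*(1/13) = 1/14 + 3/13 = 55/182 ≈ 0.30220)
((A + 25*(-23)) - 2588)*(25 + 3771) = ((55/182 + 25*(-23)) - 2588)*(25 + 3771) = ((55/182 - 575) - 2588)*3796 = (-104595/182 - 2588)*3796 = -575611/182*3796 = -84039206/7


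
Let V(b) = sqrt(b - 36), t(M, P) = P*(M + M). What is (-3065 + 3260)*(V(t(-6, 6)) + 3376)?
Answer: 658320 + 1170*I*sqrt(3) ≈ 6.5832e+5 + 2026.5*I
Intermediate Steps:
t(M, P) = 2*M*P (t(M, P) = P*(2*M) = 2*M*P)
V(b) = sqrt(-36 + b)
(-3065 + 3260)*(V(t(-6, 6)) + 3376) = (-3065 + 3260)*(sqrt(-36 + 2*(-6)*6) + 3376) = 195*(sqrt(-36 - 72) + 3376) = 195*(sqrt(-108) + 3376) = 195*(6*I*sqrt(3) + 3376) = 195*(3376 + 6*I*sqrt(3)) = 658320 + 1170*I*sqrt(3)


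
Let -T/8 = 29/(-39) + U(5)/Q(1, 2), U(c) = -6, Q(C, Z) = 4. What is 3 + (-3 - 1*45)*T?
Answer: -11161/13 ≈ -858.54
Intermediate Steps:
T = 700/39 (T = -8*(29/(-39) - 6/4) = -8*(29*(-1/39) - 6*¼) = -8*(-29/39 - 3/2) = -8*(-175/78) = 700/39 ≈ 17.949)
3 + (-3 - 1*45)*T = 3 + (-3 - 1*45)*(700/39) = 3 + (-3 - 45)*(700/39) = 3 - 48*700/39 = 3 - 11200/13 = -11161/13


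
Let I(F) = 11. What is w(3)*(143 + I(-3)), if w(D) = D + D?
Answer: 924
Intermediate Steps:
w(D) = 2*D
w(3)*(143 + I(-3)) = (2*3)*(143 + 11) = 6*154 = 924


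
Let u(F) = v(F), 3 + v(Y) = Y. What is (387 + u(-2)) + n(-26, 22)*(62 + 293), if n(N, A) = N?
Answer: -8848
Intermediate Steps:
v(Y) = -3 + Y
u(F) = -3 + F
(387 + u(-2)) + n(-26, 22)*(62 + 293) = (387 + (-3 - 2)) - 26*(62 + 293) = (387 - 5) - 26*355 = 382 - 9230 = -8848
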